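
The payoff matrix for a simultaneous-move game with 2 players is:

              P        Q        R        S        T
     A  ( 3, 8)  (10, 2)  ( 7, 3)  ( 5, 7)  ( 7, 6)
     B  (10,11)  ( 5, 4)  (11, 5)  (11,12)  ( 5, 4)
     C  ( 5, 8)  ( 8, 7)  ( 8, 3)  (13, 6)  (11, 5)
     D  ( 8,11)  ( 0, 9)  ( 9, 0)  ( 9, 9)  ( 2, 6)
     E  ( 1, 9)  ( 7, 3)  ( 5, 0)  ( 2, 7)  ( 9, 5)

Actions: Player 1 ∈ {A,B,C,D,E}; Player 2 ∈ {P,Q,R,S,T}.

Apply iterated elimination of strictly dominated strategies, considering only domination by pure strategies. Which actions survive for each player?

Remaining: P1:{B,C} P2:{P,S}

P1 drop D (B beats it: P:10>8 Q:5>0 R:11>9 S:11>9 T:5>2)
P1 drop E (C beats it: P:5>1 Q:8>7 R:8>5 S:13>2 T:11>9)
P2 drop Q (P beats it: A:8>2 B:11>4 C:8>7)
P1 drop A (C beats it: P:5>3 R:8>7 S:13>5 T:11>7)
P2 drop R (P beats it: B:11>5 C:8>3)
P2 drop T (P beats it: B:11>4 C:8>5)
P1→{B,C} P2→{P,S}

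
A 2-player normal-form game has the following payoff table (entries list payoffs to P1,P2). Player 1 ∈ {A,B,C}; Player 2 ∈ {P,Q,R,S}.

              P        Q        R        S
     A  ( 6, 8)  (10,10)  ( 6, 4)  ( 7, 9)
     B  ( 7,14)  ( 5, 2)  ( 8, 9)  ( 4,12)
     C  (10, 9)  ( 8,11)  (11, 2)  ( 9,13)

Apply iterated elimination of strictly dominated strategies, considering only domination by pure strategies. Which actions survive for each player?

IESDS → P1:{A,C} P2:{Q,S}

P1 drop B (C beats it: P:10>7 Q:8>5 R:11>8 S:9>4)
P2 drop P (Q beats it: A:10>8 C:11>9)
P2 drop R (Q beats it: A:10>4 C:11>2)
P1→{A,C} P2→{Q,S}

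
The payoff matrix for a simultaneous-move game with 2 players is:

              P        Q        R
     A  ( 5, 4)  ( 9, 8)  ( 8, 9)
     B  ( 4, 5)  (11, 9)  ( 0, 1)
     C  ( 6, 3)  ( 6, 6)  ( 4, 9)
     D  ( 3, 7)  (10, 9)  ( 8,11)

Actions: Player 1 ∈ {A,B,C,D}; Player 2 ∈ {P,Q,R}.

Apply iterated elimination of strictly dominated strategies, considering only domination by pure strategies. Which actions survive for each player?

P2 drop P (Q beats it: A:8>4 B:9>5 C:6>3 D:9>7)
P1 drop C (A beats it: Q:9>6 R:8>4)
P1→{A,B,D} P2→{Q,R}

IESDS → P1:{A,B,D} P2:{Q,R}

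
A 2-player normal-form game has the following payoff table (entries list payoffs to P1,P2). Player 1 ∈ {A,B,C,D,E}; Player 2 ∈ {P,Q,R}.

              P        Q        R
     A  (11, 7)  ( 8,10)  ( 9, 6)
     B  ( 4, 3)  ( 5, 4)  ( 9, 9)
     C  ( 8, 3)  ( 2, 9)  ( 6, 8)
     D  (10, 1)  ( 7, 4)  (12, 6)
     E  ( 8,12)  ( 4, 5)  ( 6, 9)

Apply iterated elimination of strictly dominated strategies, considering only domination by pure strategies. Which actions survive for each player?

Survivors P1:{A,D} P2:{Q,R}

P1 drop B (D beats it: P:10>4 Q:7>5 R:12>9)
P1 drop C (A beats it: P:11>8 Q:8>2 R:9>6)
P1 drop E (A beats it: P:11>8 Q:8>4 R:9>6)
P2 drop P (Q beats it: A:10>7 D:4>1)
P1→{A,D} P2→{Q,R}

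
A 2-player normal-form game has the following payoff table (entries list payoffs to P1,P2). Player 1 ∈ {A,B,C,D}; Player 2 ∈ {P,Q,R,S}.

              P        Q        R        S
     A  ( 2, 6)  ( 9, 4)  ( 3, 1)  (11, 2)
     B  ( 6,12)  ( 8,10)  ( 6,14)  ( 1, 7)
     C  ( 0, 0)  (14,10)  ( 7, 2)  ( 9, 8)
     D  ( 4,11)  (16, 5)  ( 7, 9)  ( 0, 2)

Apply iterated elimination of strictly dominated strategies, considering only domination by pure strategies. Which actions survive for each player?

P2 drop S (Q beats it: A:4>2 B:10>7 C:10>8 D:5>2)
P1 drop A (D beats it: P:4>2 Q:16>9 R:7>3)
P1→{B,C,D} P2→{P,Q,R}

Survivors P1:{B,C,D} P2:{P,Q,R}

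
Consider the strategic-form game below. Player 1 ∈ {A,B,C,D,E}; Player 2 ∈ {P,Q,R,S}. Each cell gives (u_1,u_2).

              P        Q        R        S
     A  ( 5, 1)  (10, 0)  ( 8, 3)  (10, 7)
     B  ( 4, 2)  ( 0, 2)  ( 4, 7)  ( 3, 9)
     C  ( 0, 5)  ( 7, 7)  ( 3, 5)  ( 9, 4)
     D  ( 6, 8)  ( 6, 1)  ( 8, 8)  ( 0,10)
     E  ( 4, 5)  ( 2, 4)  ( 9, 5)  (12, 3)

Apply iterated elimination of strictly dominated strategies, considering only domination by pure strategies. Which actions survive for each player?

Survivors P1:{A,D,E} P2:{P,R,S}

P1 drop B (A beats it: P:5>4 Q:10>0 R:8>4 S:10>3)
P1 drop C (A beats it: P:5>0 Q:10>7 R:8>3 S:10>9)
P2 drop Q (P beats it: A:1>0 D:8>1 E:5>4)
P1→{A,D,E} P2→{P,R,S}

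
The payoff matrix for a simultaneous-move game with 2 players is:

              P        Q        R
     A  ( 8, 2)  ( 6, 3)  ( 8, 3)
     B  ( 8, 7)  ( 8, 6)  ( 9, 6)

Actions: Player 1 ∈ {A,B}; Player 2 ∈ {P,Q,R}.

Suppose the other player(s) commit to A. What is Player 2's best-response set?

u_2(P vs A) = 2
u_2(Q vs A) = 3
u_2(R vs A) = 3
max payoff 3 at {Q,R}

P2 best: {Q,R}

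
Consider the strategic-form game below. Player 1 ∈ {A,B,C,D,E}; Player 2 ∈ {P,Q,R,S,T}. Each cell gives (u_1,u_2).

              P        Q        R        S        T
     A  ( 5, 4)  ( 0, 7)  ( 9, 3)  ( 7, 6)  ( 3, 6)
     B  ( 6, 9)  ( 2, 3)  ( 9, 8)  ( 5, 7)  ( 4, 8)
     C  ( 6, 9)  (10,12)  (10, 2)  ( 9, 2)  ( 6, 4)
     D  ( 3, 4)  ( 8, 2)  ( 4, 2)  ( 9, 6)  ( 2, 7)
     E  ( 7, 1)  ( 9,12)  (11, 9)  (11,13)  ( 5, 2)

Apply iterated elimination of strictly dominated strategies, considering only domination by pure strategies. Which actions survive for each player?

P1 drop A (C beats it: P:6>5 Q:10>0 R:10>9 S:9>7 T:6>3)
P1 drop B (E beats it: P:7>6 Q:9>2 R:11>9 S:11>5 T:5>4)
P1 drop D (E beats it: P:7>3 Q:9>8 R:11>4 S:11>9 T:5>2)
P2 drop P (Q beats it: C:12>9 E:12>1)
P2 drop R (Q beats it: C:12>2 E:12>9)
P2 drop T (Q beats it: C:12>4 E:12>2)
P1→{C,E} P2→{Q,S}

Remaining: P1:{C,E} P2:{Q,S}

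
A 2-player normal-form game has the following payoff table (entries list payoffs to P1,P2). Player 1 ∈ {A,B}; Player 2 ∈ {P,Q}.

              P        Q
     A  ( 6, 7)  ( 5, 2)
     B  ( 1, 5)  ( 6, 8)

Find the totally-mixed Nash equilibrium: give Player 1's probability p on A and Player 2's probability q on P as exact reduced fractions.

P1 indiff ⇒ q·6+(1-q)·5 = q·1+(1-q)·6 ⇒ q(5) = (1-q)(1) ⇒ q = 1/6
P2 indiff ⇒ p·7+(1-p)·5 = p·2+(1-p)·8 ⇒ p(5) = (1-p)(3) ⇒ p = 3/8

(p,q) = (3/8, 1/6)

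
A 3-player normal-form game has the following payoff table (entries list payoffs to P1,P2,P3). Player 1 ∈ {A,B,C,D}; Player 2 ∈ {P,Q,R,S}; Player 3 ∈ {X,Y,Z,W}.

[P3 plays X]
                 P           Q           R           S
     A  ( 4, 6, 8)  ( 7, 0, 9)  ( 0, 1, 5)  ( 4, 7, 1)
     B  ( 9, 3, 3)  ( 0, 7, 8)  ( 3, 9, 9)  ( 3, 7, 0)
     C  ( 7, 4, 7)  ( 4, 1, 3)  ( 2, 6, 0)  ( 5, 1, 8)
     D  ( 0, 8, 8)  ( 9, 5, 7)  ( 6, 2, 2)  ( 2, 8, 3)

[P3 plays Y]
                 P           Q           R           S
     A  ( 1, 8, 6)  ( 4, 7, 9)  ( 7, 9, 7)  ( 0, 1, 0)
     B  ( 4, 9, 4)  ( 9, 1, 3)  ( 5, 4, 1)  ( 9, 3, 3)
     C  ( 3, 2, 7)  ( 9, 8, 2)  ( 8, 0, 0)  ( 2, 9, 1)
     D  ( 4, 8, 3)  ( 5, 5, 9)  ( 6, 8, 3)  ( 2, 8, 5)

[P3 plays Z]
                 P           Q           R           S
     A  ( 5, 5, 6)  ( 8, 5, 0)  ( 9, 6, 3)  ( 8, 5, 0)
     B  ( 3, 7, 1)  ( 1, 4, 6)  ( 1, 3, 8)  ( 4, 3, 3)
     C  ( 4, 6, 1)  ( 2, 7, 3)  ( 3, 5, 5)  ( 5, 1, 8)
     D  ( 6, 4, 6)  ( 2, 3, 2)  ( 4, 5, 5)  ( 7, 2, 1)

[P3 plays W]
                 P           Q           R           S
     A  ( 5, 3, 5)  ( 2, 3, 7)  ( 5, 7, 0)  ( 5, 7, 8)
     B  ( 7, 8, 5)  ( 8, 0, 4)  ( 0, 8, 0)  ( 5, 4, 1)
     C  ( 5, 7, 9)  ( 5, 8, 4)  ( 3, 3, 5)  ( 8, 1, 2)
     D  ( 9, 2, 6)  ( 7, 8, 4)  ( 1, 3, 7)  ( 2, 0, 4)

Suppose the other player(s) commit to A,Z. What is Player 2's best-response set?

BR_2 = {R}

u_2(P vs A,Z) = 5
u_2(Q vs A,Z) = 5
u_2(R vs A,Z) = 6
u_2(S vs A,Z) = 5
max payoff 6 at {R}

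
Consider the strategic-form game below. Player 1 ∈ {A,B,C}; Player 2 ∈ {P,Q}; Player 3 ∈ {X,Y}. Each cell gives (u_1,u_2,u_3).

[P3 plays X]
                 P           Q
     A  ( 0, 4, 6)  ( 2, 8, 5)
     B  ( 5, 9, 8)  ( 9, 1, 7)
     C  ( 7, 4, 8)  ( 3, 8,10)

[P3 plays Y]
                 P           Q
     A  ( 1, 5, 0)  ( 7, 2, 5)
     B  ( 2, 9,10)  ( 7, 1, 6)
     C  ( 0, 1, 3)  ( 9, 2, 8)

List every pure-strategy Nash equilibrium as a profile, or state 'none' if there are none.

Nash profiles: (B,P,Y)

(A,P,X): not NE [P1→C gives 7>0; P2→Q gives 8>4]
(A,P,Y): not NE [P1→B gives 2>1; P3→X gives 6>0]
(A,Q,X): not NE [P1→B gives 9>2]
(A,Q,Y): not NE [P1→C gives 9>7; P2→P gives 5>2]
(B,P,X): not NE [P1→C gives 7>5; P3→Y gives 10>8]
(B,P,Y): NE
(B,Q,X): not NE [P2→P gives 9>1]
(B,Q,Y): not NE [P1→C gives 9>7; P2→P gives 9>1; P3→X gives 7>6]
(C,P,X): not NE [P2→Q gives 8>4]
(C,P,Y): not NE [P1→B gives 2>0; P2→Q gives 2>1; P3→X gives 8>3]
(C,Q,X): not NE [P1→B gives 9>3]
(C,Q,Y): not NE [P3→X gives 10>8]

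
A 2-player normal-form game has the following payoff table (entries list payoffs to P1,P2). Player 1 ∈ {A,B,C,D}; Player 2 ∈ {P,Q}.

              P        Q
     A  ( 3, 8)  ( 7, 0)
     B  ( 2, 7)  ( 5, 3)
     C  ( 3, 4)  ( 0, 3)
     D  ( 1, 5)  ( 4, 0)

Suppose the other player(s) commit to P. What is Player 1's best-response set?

P1 best: {A,C}

u_1(A vs P) = 3
u_1(B vs P) = 2
u_1(C vs P) = 3
u_1(D vs P) = 1
max payoff 3 at {A,C}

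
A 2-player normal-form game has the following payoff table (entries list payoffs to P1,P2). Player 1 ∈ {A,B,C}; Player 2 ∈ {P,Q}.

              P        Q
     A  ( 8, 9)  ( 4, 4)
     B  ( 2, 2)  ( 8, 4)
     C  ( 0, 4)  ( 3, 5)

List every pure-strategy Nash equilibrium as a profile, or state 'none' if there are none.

(A,P): NE
(A,Q): not NE [P1→B gives 8>4; P2→P gives 9>4]
(B,P): not NE [P1→A gives 8>2; P2→Q gives 4>2]
(B,Q): NE
(C,P): not NE [P1→A gives 8>0; P2→Q gives 5>4]
(C,Q): not NE [P1→B gives 8>3]

PSNE = {(A,P), (B,Q)}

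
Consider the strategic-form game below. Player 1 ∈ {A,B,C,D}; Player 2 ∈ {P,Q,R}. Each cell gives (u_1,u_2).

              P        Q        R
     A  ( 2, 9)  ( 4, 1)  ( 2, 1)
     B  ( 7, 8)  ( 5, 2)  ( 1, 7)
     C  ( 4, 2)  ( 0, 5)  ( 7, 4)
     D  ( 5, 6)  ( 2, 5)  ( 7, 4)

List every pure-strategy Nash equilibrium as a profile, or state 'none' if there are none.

PSNE = {(B,P)}

(A,P): not NE [P1→B gives 7>2]
(A,Q): not NE [P1→B gives 5>4; P2→P gives 9>1]
(A,R): not NE [P1→D gives 7>2; P2→P gives 9>1]
(B,P): NE
(B,Q): not NE [P2→P gives 8>2]
(B,R): not NE [P1→D gives 7>1; P2→P gives 8>7]
(C,P): not NE [P1→B gives 7>4; P2→Q gives 5>2]
(C,Q): not NE [P1→B gives 5>0]
(C,R): not NE [P2→Q gives 5>4]
(D,P): not NE [P1→B gives 7>5]
(D,Q): not NE [P1→B gives 5>2; P2→P gives 6>5]
(D,R): not NE [P2→P gives 6>4]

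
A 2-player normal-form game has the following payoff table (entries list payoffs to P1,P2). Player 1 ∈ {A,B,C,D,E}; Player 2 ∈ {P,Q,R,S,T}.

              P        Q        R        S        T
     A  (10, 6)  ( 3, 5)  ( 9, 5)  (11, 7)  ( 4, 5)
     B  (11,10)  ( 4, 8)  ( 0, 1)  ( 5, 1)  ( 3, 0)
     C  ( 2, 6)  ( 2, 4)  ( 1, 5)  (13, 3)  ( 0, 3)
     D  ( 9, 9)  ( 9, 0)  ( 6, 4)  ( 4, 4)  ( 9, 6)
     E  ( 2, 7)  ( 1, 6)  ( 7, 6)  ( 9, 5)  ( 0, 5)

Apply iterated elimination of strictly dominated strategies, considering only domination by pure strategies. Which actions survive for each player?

P1 drop E (A beats it: P:10>2 Q:3>1 R:9>7 S:11>9 T:4>0)
P2 drop Q (P beats it: A:6>5 B:10>8 C:6>4 D:9>0)
P2 drop R (P beats it: A:6>5 B:10>1 C:6>5 D:9>4)
P2 drop T (P beats it: A:6>5 B:10>0 C:6>3 D:9>6)
P1 drop D (A beats it: P:10>9 S:11>4)
P1→{A,B,C} P2→{P,S}

Remaining: P1:{A,B,C} P2:{P,S}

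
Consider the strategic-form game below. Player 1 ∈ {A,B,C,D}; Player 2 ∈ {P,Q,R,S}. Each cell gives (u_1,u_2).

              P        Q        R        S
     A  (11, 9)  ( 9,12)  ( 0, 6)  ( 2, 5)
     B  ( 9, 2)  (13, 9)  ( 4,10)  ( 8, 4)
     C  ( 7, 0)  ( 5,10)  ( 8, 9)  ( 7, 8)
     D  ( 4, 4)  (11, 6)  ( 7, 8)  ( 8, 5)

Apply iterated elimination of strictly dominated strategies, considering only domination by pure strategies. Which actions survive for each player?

P2 drop P (Q beats it: A:12>9 B:9>2 C:10>0 D:6>4)
P1 drop A (B beats it: Q:13>9 R:4>0 S:8>2)
P2 drop S (Q beats it: B:9>4 C:10>8 D:6>5)
P1→{B,C,D} P2→{Q,R}

IESDS → P1:{B,C,D} P2:{Q,R}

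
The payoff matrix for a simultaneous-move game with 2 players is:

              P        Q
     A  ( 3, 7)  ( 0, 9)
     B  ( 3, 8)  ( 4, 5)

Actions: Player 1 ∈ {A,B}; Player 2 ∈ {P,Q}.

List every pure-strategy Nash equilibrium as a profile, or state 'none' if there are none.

(A,P): not NE [P2→Q gives 9>7]
(A,Q): not NE [P1→B gives 4>0]
(B,P): NE
(B,Q): not NE [P2→P gives 8>5]

NE set: (B,P)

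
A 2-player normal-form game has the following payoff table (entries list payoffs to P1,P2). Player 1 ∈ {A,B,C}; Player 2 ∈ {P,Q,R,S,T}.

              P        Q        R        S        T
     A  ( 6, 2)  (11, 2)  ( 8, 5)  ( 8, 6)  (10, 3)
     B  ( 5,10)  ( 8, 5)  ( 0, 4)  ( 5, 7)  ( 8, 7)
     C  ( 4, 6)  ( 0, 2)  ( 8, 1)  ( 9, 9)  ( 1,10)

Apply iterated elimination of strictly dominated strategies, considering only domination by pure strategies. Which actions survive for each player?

IESDS → P1:{A,C} P2:{S,T}

P1 drop B (A beats it: P:6>5 Q:11>8 R:8>0 S:8>5 T:10>8)
P2 drop P (S beats it: A:6>2 C:9>6)
P2 drop Q (S beats it: A:6>2 C:9>2)
P2 drop R (S beats it: A:6>5 C:9>1)
P1→{A,C} P2→{S,T}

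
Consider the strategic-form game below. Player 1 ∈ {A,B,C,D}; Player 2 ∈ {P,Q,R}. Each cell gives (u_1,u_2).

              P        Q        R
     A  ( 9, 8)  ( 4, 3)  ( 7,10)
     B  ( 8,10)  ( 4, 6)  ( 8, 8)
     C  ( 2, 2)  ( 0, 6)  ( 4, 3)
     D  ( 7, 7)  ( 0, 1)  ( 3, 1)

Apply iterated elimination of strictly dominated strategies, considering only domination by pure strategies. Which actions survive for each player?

Survivors P1:{A,B} P2:{P,R}

P1 drop C (A beats it: P:9>2 Q:4>0 R:7>4)
P1 drop D (A beats it: P:9>7 Q:4>0 R:7>3)
P2 drop Q (P beats it: A:8>3 B:10>6)
P1→{A,B} P2→{P,R}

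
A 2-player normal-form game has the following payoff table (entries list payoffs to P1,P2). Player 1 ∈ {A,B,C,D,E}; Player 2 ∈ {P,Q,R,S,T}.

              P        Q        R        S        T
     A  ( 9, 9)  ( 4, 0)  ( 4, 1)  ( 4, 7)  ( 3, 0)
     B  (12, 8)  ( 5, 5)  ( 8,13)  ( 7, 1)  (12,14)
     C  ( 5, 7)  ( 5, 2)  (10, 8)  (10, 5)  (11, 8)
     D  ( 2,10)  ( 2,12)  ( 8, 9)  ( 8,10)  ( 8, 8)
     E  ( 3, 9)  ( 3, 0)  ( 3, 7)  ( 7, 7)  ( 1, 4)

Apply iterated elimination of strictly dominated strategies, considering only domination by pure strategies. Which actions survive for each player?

Survivors P1:{B,C} P2:{R,T}

P1 drop A (B beats it: P:12>9 Q:5>4 R:8>4 S:7>4 T:12>3)
P1 drop D (C beats it: P:5>2 Q:5>2 R:10>8 S:10>8 T:11>8)
P1 drop E (C beats it: P:5>3 Q:5>3 R:10>3 S:10>7 T:11>1)
P2 drop P (R beats it: B:13>8 C:8>7)
P2 drop Q (R beats it: B:13>5 C:8>2)
P2 drop S (R beats it: B:13>1 C:8>5)
P1→{B,C} P2→{R,T}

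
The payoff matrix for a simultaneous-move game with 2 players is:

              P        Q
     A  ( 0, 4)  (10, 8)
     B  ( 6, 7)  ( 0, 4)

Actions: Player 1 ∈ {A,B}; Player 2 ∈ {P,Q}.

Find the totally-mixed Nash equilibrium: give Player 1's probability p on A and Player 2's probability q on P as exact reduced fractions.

(p,q) = (3/7, 5/8)

P1 indiff ⇒ q·0+(1-q)·10 = q·6+(1-q)·0 ⇒ q(-6) = (1-q)(-10) ⇒ q = 5/8
P2 indiff ⇒ p·4+(1-p)·7 = p·8+(1-p)·4 ⇒ p(-4) = (1-p)(-3) ⇒ p = 3/7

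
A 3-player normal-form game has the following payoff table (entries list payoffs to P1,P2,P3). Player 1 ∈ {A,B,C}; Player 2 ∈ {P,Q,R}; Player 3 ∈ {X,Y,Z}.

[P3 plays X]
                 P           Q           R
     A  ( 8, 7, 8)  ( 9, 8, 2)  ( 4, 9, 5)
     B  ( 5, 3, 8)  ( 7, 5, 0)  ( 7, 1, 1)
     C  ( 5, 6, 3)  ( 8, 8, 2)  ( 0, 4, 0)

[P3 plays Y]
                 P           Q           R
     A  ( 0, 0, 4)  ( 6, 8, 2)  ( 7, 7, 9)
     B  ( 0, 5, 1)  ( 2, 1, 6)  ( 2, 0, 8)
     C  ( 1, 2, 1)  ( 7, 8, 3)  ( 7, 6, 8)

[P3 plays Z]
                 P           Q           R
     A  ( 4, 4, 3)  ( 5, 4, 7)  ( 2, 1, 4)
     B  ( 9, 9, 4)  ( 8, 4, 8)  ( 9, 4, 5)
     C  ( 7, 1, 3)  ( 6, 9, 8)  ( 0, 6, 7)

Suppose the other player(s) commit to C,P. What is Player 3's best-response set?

BR_3 = {X,Z}

u_3(X vs C,P) = 3
u_3(Y vs C,P) = 1
u_3(Z vs C,P) = 3
max payoff 3 at {X,Z}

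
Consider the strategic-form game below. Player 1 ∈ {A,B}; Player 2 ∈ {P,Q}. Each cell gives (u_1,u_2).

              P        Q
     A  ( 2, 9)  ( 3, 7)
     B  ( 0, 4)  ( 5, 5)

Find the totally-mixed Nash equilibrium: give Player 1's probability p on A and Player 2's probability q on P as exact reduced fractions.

p=1/3, q=1/2

P1 indiff ⇒ q·2+(1-q)·3 = q·0+(1-q)·5 ⇒ q(2) = (1-q)(2) ⇒ q = 1/2
P2 indiff ⇒ p·9+(1-p)·4 = p·7+(1-p)·5 ⇒ p(2) = (1-p)(1) ⇒ p = 1/3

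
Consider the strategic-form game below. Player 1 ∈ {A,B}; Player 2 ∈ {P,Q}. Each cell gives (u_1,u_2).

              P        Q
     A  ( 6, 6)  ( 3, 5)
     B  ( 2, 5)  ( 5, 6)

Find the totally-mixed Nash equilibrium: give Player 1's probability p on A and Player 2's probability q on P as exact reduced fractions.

p=1/2, q=1/3

P1 indiff ⇒ q·6+(1-q)·3 = q·2+(1-q)·5 ⇒ q(4) = (1-q)(2) ⇒ q = 1/3
P2 indiff ⇒ p·6+(1-p)·5 = p·5+(1-p)·6 ⇒ p(1) = (1-p)(1) ⇒ p = 1/2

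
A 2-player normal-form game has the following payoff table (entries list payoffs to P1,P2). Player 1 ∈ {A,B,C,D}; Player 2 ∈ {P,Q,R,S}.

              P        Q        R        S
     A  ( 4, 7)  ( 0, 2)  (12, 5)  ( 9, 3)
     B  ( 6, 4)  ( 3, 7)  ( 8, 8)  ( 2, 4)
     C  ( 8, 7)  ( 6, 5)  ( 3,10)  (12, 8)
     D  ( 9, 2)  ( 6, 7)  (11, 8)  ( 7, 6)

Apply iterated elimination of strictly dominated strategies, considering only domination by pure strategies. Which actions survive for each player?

P1 drop B (D beats it: P:9>6 Q:6>3 R:11>8 S:7>2)
P2 drop Q (R beats it: A:5>2 C:10>5 D:8>7)
P2 drop S (R beats it: A:5>3 C:10>8 D:8>6)
P1 drop C (D beats it: P:9>8 R:11>3)
P1→{A,D} P2→{P,R}

Remaining: P1:{A,D} P2:{P,R}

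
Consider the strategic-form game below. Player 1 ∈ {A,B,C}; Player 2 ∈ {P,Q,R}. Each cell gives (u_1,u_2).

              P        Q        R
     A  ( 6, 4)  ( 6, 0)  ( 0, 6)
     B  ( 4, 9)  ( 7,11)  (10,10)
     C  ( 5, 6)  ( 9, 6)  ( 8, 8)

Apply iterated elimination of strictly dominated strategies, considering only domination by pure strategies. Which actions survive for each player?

P2 drop P (R beats it: A:6>4 B:10>9 C:8>6)
P1 drop A (B beats it: Q:7>6 R:10>0)
P1→{B,C} P2→{Q,R}

IESDS → P1:{B,C} P2:{Q,R}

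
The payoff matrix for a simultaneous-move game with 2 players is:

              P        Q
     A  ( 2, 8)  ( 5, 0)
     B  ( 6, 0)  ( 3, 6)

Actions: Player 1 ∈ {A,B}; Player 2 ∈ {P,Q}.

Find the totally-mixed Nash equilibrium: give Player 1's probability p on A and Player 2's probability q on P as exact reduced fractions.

(p,q) = (3/7, 1/3)

P1 indiff ⇒ q·2+(1-q)·5 = q·6+(1-q)·3 ⇒ q(-4) = (1-q)(-2) ⇒ q = 1/3
P2 indiff ⇒ p·8+(1-p)·0 = p·0+(1-p)·6 ⇒ p(8) = (1-p)(6) ⇒ p = 3/7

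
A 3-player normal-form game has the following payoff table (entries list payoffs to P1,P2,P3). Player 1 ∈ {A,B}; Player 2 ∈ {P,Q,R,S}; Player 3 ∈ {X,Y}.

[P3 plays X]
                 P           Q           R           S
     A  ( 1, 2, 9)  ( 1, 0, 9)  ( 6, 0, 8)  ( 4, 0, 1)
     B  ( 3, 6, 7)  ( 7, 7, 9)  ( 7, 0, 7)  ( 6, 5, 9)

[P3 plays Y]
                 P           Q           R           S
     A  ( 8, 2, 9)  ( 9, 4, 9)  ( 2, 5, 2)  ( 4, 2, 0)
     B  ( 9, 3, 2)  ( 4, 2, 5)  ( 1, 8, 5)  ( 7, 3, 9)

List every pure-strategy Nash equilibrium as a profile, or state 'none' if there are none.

NE set: (B,Q,X)

(A,P,X): not NE [P1→B gives 3>1]
(A,P,Y): not NE [P1→B gives 9>8; P2→R gives 5>2]
(A,Q,X): not NE [P1→B gives 7>1; P2→P gives 2>0]
(A,Q,Y): not NE [P2→R gives 5>4]
(A,R,X): not NE [P1→B gives 7>6; P2→P gives 2>0]
(A,R,Y): not NE [P3→X gives 8>2]
(A,S,X): not NE [P1→B gives 6>4; P2→P gives 2>0]
(A,S,Y): not NE [P1→B gives 7>4; P2→R gives 5>2; P3→X gives 1>0]
(B,P,X): not NE [P2→Q gives 7>6]
(B,P,Y): not NE [P2→R gives 8>3; P3→X gives 7>2]
(B,Q,X): NE
(B,Q,Y): not NE [P1→A gives 9>4; P2→R gives 8>2; P3→X gives 9>5]
(B,R,X): not NE [P2→Q gives 7>0]
(B,R,Y): not NE [P1→A gives 2>1; P3→X gives 7>5]
(B,S,X): not NE [P2→Q gives 7>5]
(B,S,Y): not NE [P2→R gives 8>3]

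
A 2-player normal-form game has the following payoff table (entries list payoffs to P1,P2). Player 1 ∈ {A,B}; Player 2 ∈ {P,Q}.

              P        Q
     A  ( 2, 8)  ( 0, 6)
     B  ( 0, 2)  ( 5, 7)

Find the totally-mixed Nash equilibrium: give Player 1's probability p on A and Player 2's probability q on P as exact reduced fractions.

P1 indiff ⇒ q·2+(1-q)·0 = q·0+(1-q)·5 ⇒ q(2) = (1-q)(5) ⇒ q = 5/7
P2 indiff ⇒ p·8+(1-p)·2 = p·6+(1-p)·7 ⇒ p(2) = (1-p)(5) ⇒ p = 5/7

(p,q) = (5/7, 5/7)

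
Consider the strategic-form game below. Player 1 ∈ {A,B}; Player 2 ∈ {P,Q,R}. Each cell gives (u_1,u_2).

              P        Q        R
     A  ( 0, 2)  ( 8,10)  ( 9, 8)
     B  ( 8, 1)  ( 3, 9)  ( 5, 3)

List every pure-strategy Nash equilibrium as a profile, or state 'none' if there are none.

NE set: (A,Q)

(A,P): not NE [P1→B gives 8>0; P2→Q gives 10>2]
(A,Q): NE
(A,R): not NE [P2→Q gives 10>8]
(B,P): not NE [P2→Q gives 9>1]
(B,Q): not NE [P1→A gives 8>3]
(B,R): not NE [P1→A gives 9>5; P2→Q gives 9>3]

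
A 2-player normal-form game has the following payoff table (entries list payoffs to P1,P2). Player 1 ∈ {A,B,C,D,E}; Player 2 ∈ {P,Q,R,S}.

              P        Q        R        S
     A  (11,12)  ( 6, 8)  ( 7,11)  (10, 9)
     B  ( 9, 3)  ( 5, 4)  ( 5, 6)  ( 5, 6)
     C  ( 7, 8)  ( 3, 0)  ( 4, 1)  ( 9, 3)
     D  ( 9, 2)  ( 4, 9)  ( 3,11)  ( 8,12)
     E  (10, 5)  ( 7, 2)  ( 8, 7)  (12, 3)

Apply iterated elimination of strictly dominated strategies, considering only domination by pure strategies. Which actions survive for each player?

Survivors P1:{A,E} P2:{P,R}

P1 drop B (A beats it: P:11>9 Q:6>5 R:7>5 S:10>5)
P1 drop C (A beats it: P:11>7 Q:6>3 R:7>4 S:10>9)
P1 drop D (A beats it: P:11>9 Q:6>4 R:7>3 S:10>8)
P2 drop Q (P beats it: A:12>8 E:5>2)
P2 drop S (P beats it: A:12>9 E:5>3)
P1→{A,E} P2→{P,R}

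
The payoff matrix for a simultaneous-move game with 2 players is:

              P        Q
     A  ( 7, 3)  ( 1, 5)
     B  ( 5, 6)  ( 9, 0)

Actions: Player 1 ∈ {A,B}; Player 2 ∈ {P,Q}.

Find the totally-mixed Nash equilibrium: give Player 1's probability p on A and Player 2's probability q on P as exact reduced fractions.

P1 indiff ⇒ q·7+(1-q)·1 = q·5+(1-q)·9 ⇒ q(2) = (1-q)(8) ⇒ q = 4/5
P2 indiff ⇒ p·3+(1-p)·6 = p·5+(1-p)·0 ⇒ p(-2) = (1-p)(-6) ⇒ p = 3/4

(p,q) = (3/4, 4/5)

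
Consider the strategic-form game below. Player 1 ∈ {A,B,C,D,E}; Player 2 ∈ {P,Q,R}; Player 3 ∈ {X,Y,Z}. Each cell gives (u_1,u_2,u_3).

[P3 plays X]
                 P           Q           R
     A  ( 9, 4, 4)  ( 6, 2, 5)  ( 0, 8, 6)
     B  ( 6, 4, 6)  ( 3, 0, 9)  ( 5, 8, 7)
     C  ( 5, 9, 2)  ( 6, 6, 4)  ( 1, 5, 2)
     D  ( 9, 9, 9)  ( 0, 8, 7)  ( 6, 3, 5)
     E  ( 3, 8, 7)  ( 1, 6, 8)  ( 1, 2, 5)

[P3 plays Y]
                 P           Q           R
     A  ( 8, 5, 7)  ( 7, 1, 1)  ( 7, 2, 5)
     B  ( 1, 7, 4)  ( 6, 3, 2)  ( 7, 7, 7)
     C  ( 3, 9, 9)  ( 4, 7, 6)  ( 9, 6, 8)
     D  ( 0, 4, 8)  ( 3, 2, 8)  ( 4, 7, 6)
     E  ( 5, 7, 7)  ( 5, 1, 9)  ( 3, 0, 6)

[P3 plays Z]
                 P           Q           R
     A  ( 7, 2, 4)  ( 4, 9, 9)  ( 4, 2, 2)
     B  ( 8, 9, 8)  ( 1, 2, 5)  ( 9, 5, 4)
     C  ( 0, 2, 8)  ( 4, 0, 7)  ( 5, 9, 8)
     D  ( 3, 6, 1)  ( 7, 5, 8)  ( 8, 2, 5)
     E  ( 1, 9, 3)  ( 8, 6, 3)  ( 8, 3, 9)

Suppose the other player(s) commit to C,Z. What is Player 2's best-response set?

u_2(P vs C,Z) = 2
u_2(Q vs C,Z) = 0
u_2(R vs C,Z) = 9
max payoff 9 at {R}

P2 best: {R}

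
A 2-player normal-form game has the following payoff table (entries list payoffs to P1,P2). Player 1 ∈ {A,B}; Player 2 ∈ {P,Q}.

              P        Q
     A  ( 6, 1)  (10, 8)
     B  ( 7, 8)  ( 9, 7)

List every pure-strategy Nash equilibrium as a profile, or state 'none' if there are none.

(A,P): not NE [P1→B gives 7>6; P2→Q gives 8>1]
(A,Q): NE
(B,P): NE
(B,Q): not NE [P1→A gives 10>9; P2→P gives 8>7]

PSNE = {(A,Q), (B,P)}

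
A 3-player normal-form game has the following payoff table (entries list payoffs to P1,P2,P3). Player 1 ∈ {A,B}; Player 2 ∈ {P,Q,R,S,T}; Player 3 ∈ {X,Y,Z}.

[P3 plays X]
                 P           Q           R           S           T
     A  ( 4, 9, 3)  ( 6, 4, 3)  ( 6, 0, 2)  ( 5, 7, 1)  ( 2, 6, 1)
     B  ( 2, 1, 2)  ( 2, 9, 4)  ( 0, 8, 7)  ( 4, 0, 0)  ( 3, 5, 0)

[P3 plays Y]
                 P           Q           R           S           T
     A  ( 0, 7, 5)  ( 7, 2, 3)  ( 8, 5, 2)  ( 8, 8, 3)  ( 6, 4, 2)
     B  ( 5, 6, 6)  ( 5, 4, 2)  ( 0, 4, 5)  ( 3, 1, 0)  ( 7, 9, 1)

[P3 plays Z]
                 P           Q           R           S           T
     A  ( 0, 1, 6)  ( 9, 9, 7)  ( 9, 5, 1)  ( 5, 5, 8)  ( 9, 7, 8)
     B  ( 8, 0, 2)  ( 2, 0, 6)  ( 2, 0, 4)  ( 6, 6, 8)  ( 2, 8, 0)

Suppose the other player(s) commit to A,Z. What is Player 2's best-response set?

P2 best: {Q}

u_2(P vs A,Z) = 1
u_2(Q vs A,Z) = 9
u_2(R vs A,Z) = 5
u_2(S vs A,Z) = 5
u_2(T vs A,Z) = 7
max payoff 9 at {Q}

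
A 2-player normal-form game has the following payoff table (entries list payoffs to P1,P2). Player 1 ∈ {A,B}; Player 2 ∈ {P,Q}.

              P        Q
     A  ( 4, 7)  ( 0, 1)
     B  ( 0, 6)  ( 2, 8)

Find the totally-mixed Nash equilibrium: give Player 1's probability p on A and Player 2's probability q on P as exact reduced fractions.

P1 mixes 1/4 on A; P2 mixes 1/3 on P

P1 indiff ⇒ q·4+(1-q)·0 = q·0+(1-q)·2 ⇒ q(4) = (1-q)(2) ⇒ q = 1/3
P2 indiff ⇒ p·7+(1-p)·6 = p·1+(1-p)·8 ⇒ p(6) = (1-p)(2) ⇒ p = 1/4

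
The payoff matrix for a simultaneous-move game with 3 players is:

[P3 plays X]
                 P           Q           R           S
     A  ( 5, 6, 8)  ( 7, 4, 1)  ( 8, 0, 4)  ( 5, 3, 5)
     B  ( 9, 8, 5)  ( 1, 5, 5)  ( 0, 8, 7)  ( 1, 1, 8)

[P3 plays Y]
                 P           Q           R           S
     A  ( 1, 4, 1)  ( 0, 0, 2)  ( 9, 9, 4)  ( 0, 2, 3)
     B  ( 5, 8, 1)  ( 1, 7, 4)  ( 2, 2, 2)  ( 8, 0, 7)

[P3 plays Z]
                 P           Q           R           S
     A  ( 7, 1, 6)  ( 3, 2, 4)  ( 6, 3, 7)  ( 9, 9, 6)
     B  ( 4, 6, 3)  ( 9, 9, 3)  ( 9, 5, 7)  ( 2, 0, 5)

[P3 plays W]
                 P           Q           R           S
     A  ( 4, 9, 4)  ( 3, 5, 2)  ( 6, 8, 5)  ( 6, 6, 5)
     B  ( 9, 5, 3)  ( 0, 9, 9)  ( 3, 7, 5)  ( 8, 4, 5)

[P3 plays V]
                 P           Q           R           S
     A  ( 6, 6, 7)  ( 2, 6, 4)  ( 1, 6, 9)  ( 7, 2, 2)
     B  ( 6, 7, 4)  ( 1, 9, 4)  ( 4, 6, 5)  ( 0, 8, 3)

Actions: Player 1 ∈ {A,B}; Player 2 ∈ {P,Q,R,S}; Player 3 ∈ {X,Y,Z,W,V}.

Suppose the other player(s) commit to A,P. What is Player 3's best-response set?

BR_3 = {X}

u_3(X vs A,P) = 8
u_3(Y vs A,P) = 1
u_3(Z vs A,P) = 6
u_3(W vs A,P) = 4
u_3(V vs A,P) = 7
max payoff 8 at {X}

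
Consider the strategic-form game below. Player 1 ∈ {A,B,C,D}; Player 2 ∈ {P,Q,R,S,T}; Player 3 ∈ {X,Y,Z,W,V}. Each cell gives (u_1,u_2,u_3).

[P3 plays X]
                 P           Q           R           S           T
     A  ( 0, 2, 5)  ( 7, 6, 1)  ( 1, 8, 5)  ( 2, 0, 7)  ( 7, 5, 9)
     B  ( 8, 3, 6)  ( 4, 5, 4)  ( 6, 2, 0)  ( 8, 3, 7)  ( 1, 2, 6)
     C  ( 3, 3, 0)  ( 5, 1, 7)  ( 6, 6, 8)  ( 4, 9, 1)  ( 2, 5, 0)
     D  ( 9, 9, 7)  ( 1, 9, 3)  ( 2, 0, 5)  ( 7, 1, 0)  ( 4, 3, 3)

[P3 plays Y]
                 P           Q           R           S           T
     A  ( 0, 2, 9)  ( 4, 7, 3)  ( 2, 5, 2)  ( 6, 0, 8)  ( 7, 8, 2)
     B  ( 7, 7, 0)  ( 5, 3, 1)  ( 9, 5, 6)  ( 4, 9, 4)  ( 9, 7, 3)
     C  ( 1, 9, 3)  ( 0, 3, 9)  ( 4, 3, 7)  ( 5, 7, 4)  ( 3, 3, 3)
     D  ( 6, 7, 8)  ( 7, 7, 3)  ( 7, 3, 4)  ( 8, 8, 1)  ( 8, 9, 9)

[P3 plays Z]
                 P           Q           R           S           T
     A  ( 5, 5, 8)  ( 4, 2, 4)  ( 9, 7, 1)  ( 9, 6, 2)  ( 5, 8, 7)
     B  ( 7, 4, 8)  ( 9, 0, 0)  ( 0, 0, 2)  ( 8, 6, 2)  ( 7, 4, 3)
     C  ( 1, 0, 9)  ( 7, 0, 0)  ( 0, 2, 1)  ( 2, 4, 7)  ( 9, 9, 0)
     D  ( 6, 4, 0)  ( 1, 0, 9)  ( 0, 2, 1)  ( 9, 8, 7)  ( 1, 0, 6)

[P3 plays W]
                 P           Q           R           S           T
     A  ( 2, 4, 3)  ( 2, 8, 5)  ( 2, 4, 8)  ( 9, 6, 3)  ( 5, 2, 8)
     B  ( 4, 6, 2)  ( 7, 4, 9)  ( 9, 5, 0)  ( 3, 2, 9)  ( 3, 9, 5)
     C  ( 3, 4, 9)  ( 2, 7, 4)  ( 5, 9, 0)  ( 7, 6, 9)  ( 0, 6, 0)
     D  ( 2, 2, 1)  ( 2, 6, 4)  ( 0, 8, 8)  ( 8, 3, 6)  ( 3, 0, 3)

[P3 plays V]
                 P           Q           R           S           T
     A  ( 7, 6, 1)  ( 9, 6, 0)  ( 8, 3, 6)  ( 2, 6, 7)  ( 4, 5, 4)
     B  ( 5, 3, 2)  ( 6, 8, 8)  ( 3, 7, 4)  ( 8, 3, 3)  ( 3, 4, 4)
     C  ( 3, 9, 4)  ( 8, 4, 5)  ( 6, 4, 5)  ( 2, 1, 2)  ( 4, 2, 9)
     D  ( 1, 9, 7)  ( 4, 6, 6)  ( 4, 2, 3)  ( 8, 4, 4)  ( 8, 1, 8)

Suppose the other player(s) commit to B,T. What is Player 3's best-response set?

u_3(X vs B,T) = 6
u_3(Y vs B,T) = 3
u_3(Z vs B,T) = 3
u_3(W vs B,T) = 5
u_3(V vs B,T) = 4
max payoff 6 at {X}

P3 best: {X}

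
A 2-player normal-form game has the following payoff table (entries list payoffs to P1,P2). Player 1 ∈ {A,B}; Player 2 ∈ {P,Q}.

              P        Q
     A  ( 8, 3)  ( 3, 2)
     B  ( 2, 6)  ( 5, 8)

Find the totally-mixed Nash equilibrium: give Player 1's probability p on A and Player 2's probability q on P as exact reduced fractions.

P1 indiff ⇒ q·8+(1-q)·3 = q·2+(1-q)·5 ⇒ q(6) = (1-q)(2) ⇒ q = 1/4
P2 indiff ⇒ p·3+(1-p)·6 = p·2+(1-p)·8 ⇒ p(1) = (1-p)(2) ⇒ p = 2/3

P1 mixes 2/3 on A; P2 mixes 1/4 on P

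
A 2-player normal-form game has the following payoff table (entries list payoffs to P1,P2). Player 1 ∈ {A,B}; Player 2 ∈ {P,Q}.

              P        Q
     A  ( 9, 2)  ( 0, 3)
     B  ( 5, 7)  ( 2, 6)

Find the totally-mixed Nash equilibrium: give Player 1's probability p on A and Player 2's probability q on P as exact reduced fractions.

p=1/2, q=1/3

P1 indiff ⇒ q·9+(1-q)·0 = q·5+(1-q)·2 ⇒ q(4) = (1-q)(2) ⇒ q = 1/3
P2 indiff ⇒ p·2+(1-p)·7 = p·3+(1-p)·6 ⇒ p(-1) = (1-p)(-1) ⇒ p = 1/2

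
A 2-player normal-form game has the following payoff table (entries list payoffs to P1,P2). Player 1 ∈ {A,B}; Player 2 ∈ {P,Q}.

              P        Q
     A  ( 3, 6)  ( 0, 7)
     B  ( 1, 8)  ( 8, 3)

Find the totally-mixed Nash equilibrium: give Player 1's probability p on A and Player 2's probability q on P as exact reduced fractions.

P1 indiff ⇒ q·3+(1-q)·0 = q·1+(1-q)·8 ⇒ q(2) = (1-q)(8) ⇒ q = 4/5
P2 indiff ⇒ p·6+(1-p)·8 = p·7+(1-p)·3 ⇒ p(-1) = (1-p)(-5) ⇒ p = 5/6

P1 mixes 5/6 on A; P2 mixes 4/5 on P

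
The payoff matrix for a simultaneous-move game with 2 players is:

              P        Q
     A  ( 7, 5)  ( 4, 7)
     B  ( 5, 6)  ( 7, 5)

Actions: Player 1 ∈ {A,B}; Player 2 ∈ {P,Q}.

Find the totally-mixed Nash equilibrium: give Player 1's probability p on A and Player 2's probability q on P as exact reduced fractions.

P1 indiff ⇒ q·7+(1-q)·4 = q·5+(1-q)·7 ⇒ q(2) = (1-q)(3) ⇒ q = 3/5
P2 indiff ⇒ p·5+(1-p)·6 = p·7+(1-p)·5 ⇒ p(-2) = (1-p)(-1) ⇒ p = 1/3

(p,q) = (1/3, 3/5)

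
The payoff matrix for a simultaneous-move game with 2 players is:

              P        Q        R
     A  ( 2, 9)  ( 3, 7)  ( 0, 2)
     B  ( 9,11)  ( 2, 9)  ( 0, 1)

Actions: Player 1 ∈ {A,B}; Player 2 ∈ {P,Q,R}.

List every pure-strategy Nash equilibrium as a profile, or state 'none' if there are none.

(A,P): not NE [P1→B gives 9>2]
(A,Q): not NE [P2→P gives 9>7]
(A,R): not NE [P2→P gives 9>2]
(B,P): NE
(B,Q): not NE [P1→A gives 3>2; P2→P gives 11>9]
(B,R): not NE [P2→P gives 11>1]

NE set: (B,P)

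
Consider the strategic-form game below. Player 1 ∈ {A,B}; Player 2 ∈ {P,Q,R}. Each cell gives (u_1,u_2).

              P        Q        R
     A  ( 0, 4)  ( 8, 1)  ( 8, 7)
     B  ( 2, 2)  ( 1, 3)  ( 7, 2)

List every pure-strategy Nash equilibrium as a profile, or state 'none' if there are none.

Nash profiles: (A,R)

(A,P): not NE [P1→B gives 2>0; P2→R gives 7>4]
(A,Q): not NE [P2→R gives 7>1]
(A,R): NE
(B,P): not NE [P2→Q gives 3>2]
(B,Q): not NE [P1→A gives 8>1]
(B,R): not NE [P1→A gives 8>7; P2→Q gives 3>2]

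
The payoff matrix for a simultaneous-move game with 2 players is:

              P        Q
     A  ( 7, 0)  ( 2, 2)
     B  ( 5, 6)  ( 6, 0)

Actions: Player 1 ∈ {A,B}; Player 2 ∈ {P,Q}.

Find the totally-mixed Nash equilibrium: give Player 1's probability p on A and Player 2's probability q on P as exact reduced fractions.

P1 mixes 3/4 on A; P2 mixes 2/3 on P

P1 indiff ⇒ q·7+(1-q)·2 = q·5+(1-q)·6 ⇒ q(2) = (1-q)(4) ⇒ q = 2/3
P2 indiff ⇒ p·0+(1-p)·6 = p·2+(1-p)·0 ⇒ p(-2) = (1-p)(-6) ⇒ p = 3/4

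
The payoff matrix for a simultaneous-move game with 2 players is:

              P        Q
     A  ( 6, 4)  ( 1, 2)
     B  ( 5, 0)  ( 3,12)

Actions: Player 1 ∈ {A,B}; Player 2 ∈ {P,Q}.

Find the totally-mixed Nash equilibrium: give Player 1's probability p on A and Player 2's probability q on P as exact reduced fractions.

(p,q) = (6/7, 2/3)

P1 indiff ⇒ q·6+(1-q)·1 = q·5+(1-q)·3 ⇒ q(1) = (1-q)(2) ⇒ q = 2/3
P2 indiff ⇒ p·4+(1-p)·0 = p·2+(1-p)·12 ⇒ p(2) = (1-p)(12) ⇒ p = 6/7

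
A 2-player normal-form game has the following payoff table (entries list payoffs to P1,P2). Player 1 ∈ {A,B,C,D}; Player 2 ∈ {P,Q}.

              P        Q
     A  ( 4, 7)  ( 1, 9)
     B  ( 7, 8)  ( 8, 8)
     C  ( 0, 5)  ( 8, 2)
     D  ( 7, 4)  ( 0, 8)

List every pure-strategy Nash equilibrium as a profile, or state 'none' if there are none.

Nash profiles: (B,P), (B,Q)

(A,P): not NE [P1→D gives 7>4; P2→Q gives 9>7]
(A,Q): not NE [P1→C gives 8>1]
(B,P): NE
(B,Q): NE
(C,P): not NE [P1→D gives 7>0]
(C,Q): not NE [P2→P gives 5>2]
(D,P): not NE [P2→Q gives 8>4]
(D,Q): not NE [P1→C gives 8>0]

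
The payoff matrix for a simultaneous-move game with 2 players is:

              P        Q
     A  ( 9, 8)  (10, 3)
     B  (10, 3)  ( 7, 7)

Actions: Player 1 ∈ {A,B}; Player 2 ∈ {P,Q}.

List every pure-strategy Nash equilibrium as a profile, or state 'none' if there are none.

(A,P): not NE [P1→B gives 10>9]
(A,Q): not NE [P2→P gives 8>3]
(B,P): not NE [P2→Q gives 7>3]
(B,Q): not NE [P1→A gives 10>7]

No pure NE.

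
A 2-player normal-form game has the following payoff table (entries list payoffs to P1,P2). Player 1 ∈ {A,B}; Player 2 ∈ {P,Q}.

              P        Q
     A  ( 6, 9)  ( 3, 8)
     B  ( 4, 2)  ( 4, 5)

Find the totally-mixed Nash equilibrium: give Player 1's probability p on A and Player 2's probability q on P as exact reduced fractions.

P1 indiff ⇒ q·6+(1-q)·3 = q·4+(1-q)·4 ⇒ q(2) = (1-q)(1) ⇒ q = 1/3
P2 indiff ⇒ p·9+(1-p)·2 = p·8+(1-p)·5 ⇒ p(1) = (1-p)(3) ⇒ p = 3/4

P1 mixes 3/4 on A; P2 mixes 1/3 on P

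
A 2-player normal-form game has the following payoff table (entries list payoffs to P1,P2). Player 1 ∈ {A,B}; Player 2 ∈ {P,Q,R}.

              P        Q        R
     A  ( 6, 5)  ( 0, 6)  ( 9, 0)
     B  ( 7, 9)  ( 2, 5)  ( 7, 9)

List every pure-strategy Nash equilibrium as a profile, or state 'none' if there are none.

NE set: (B,P)

(A,P): not NE [P1→B gives 7>6; P2→Q gives 6>5]
(A,Q): not NE [P1→B gives 2>0]
(A,R): not NE [P2→Q gives 6>0]
(B,P): NE
(B,Q): not NE [P2→R gives 9>5]
(B,R): not NE [P1→A gives 9>7]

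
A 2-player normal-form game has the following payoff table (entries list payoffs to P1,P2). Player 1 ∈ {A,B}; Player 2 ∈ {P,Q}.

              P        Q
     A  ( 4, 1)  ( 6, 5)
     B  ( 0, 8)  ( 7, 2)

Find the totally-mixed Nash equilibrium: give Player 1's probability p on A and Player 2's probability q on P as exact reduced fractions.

P1 indiff ⇒ q·4+(1-q)·6 = q·0+(1-q)·7 ⇒ q(4) = (1-q)(1) ⇒ q = 1/5
P2 indiff ⇒ p·1+(1-p)·8 = p·5+(1-p)·2 ⇒ p(-4) = (1-p)(-6) ⇒ p = 3/5

(p,q) = (3/5, 1/5)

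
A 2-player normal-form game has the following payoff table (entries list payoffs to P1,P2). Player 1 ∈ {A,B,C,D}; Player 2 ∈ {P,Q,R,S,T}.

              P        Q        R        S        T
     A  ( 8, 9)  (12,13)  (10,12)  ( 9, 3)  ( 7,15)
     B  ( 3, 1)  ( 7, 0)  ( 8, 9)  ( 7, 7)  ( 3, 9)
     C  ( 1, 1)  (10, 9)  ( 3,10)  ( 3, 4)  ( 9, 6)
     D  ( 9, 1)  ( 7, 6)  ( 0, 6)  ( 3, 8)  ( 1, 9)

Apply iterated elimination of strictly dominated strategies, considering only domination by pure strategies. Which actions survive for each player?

P1 drop B (A beats it: P:8>3 Q:12>7 R:10>8 S:9>7 T:7>3)
P2 drop P (Q beats it: A:13>9 C:9>1 D:6>1)
P1 drop D (A beats it: Q:12>7 R:10>0 S:9>3 T:7>1)
P2 drop S (Q beats it: A:13>3 C:9>4)
P1→{A,C} P2→{Q,R,T}

Survivors P1:{A,C} P2:{Q,R,T}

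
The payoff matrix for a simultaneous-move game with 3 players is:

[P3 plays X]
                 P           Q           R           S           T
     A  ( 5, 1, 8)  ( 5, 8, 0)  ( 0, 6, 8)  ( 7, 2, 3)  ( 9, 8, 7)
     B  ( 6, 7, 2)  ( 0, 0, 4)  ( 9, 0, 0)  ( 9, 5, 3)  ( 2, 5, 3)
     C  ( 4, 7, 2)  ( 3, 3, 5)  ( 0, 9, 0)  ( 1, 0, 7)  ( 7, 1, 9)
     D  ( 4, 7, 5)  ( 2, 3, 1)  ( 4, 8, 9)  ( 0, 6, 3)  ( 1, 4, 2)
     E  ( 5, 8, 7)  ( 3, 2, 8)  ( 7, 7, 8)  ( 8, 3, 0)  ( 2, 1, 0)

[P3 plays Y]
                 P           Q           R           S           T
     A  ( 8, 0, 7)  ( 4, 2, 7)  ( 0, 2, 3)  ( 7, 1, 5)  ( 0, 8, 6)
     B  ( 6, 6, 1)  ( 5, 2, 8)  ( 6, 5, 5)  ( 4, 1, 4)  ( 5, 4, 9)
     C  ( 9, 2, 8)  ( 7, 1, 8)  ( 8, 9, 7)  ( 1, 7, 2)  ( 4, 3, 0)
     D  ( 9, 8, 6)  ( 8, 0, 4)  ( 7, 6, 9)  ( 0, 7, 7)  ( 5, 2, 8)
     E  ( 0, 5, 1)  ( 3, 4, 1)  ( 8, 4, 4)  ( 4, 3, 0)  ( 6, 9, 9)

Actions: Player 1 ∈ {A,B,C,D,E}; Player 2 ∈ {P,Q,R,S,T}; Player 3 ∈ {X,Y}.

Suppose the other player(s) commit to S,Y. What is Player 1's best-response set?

u_1(A vs S,Y) = 7
u_1(B vs S,Y) = 4
u_1(C vs S,Y) = 1
u_1(D vs S,Y) = 0
u_1(E vs S,Y) = 4
max payoff 7 at {A}

P1 best: {A}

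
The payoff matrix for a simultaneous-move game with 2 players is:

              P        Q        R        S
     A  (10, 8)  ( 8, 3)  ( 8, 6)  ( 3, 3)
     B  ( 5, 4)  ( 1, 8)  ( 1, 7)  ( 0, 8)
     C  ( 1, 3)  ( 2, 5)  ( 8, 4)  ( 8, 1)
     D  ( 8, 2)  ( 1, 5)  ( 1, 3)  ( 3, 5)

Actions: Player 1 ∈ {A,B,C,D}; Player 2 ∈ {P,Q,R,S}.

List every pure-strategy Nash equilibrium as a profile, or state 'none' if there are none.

(A,P): NE
(A,Q): not NE [P2→P gives 8>3]
(A,R): not NE [P2→P gives 8>6]
(A,S): not NE [P1→C gives 8>3; P2→P gives 8>3]
(B,P): not NE [P1→A gives 10>5; P2→S gives 8>4]
(B,Q): not NE [P1→A gives 8>1]
(B,R): not NE [P1→C gives 8>1; P2→S gives 8>7]
(B,S): not NE [P1→C gives 8>0]
(C,P): not NE [P1→A gives 10>1; P2→Q gives 5>3]
(C,Q): not NE [P1→A gives 8>2]
(C,R): not NE [P2→Q gives 5>4]
(C,S): not NE [P2→Q gives 5>1]
(D,P): not NE [P1→A gives 10>8; P2→S gives 5>2]
(D,Q): not NE [P1→A gives 8>1]
(D,R): not NE [P1→C gives 8>1; P2→S gives 5>3]
(D,S): not NE [P1→C gives 8>3]

Nash profiles: (A,P)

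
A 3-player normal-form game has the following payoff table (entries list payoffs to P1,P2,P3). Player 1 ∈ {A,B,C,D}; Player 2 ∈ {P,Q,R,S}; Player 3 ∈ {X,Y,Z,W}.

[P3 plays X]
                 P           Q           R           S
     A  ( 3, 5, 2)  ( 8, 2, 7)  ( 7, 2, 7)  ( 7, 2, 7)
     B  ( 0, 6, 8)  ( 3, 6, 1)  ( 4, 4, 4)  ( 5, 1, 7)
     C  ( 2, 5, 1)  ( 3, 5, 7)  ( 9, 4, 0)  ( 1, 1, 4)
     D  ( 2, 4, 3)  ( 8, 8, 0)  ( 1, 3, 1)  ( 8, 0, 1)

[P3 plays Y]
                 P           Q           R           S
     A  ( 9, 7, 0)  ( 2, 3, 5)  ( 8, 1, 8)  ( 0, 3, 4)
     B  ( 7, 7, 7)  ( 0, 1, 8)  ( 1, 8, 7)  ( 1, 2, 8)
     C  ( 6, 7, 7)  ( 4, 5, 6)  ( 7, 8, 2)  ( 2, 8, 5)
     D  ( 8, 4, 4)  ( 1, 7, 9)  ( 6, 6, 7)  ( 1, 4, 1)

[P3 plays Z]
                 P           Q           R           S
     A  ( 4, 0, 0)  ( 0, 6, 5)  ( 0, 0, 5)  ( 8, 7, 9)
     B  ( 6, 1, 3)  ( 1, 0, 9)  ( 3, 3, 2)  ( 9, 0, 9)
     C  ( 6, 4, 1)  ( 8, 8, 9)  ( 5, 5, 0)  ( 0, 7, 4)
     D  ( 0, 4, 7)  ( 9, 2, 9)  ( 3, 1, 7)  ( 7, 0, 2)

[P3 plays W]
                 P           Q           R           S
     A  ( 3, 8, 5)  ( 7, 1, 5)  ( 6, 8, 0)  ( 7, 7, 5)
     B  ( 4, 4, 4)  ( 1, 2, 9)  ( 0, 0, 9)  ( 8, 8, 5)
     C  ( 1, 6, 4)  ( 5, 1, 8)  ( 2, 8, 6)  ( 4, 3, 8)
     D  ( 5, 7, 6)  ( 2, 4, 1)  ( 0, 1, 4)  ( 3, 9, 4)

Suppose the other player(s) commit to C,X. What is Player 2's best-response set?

P2 best: {P,Q}

u_2(P vs C,X) = 5
u_2(Q vs C,X) = 5
u_2(R vs C,X) = 4
u_2(S vs C,X) = 1
max payoff 5 at {P,Q}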